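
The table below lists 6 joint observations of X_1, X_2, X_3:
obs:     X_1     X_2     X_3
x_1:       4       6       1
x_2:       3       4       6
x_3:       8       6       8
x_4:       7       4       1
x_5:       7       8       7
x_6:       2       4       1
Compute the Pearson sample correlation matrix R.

Step 1 — column means:
  mean(X_1) = (4 + 3 + 8 + 7 + 7 + 2) / 6 = 31/6 = 5.1667
  mean(X_2) = (6 + 4 + 6 + 4 + 8 + 4) / 6 = 32/6 = 5.3333
  mean(X_3) = (1 + 6 + 8 + 1 + 7 + 1) / 6 = 24/6 = 4

Step 2 — sample variances and covariances s[i,j] = (1/(n-1)) · Σ_k (x_{k,i} - mean_i) · (x_{k,j} - mean_j), with n-1 = 5:
  s[X_1,X_1] = ((-1.1667)·(-1.1667) + (-2.1667)·(-2.1667) + (2.8333)·(2.8333) + (1.8333)·(1.8333) + (1.8333)·(1.8333) + (-3.1667)·(-3.1667)) / 5 = 30.8333/5 = 6.1667
  s[X_1,X_2] = ((-1.1667)·(0.6667) + (-2.1667)·(-1.3333) + (2.8333)·(0.6667) + (1.8333)·(-1.3333) + (1.8333)·(2.6667) + (-3.1667)·(-1.3333)) / 5 = 10.6667/5 = 2.1333
  s[X_1,X_3] = ((-1.1667)·(-3) + (-2.1667)·(2) + (2.8333)·(4) + (1.8333)·(-3) + (1.8333)·(3) + (-3.1667)·(-3)) / 5 = 20/5 = 4
  s[X_2,X_2] = ((0.6667)·(0.6667) + (-1.3333)·(-1.3333) + (0.6667)·(0.6667) + (-1.3333)·(-1.3333) + (2.6667)·(2.6667) + (-1.3333)·(-1.3333)) / 5 = 13.3333/5 = 2.6667
  s[X_2,X_3] = ((0.6667)·(-3) + (-1.3333)·(2) + (0.6667)·(4) + (-1.3333)·(-3) + (2.6667)·(3) + (-1.3333)·(-3)) / 5 = 14/5 = 2.8
  s[X_3,X_3] = ((-3)·(-3) + (2)·(2) + (4)·(4) + (-3)·(-3) + (3)·(3) + (-3)·(-3)) / 5 = 56/5 = 11.2
  Sample standard deviations s_i = √(s[i,i]):
  s(X_1) = √(6.1667) = 2.4833
  s(X_2) = √(2.6667) = 1.633
  s(X_3) = √(11.2) = 3.3466

Step 3 — r_{ij} = s_{ij} / (s_i · s_j):
  r[X_1,X_1] = 1 (diagonal).
  r[X_1,X_2] = 2.1333 / (2.4833 · 1.633) = 2.1333 / 4.0552 = 0.5261
  r[X_1,X_3] = 4 / (2.4833 · 3.3466) = 4 / 8.3106 = 0.4813
  r[X_2,X_2] = 1 (diagonal).
  r[X_2,X_3] = 2.8 / (1.633 · 3.3466) = 2.8 / 5.465 = 0.5123
  r[X_3,X_3] = 1 (diagonal).

R is symmetric with unit diagonal. Assembling:

R = [[1, 0.5261, 0.4813],
 [0.5261, 1, 0.5123],
 [0.4813, 0.5123, 1]]


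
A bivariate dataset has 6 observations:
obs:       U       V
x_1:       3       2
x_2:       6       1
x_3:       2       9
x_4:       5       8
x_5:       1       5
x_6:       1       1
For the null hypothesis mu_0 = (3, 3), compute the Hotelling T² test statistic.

Step 1 — sample mean vector:
  mean(U) = (3 + 6 + 2 + 5 + 1 + 1) / 6 = 18/6 = 3
  mean(V) = (2 + 1 + 9 + 8 + 5 + 1) / 6 = 26/6 = 4.3333
  x̄ = (3, 4.3333),  deviation x̄ - mu_0 = (3, 4.3333) - (3, 3) = (0, 1.3333).

Step 2 — sample covariance matrix, S[i,j] = (1/(n-1)) · Σ_k (x_{k,i} - mean_i) · (x_{k,j} - mean_j), divisor n-1 = 5:
  S[U,U] = ((0)·(0) + (3)·(3) + (-1)·(-1) + (2)·(2) + (-2)·(-2) + (-2)·(-2)) / 5 = 22/5 = 4.4
  S[U,V] = ((0)·(-2.3333) + (3)·(-3.3333) + (-1)·(4.6667) + (2)·(3.6667) + (-2)·(0.6667) + (-2)·(-3.3333)) / 5 = -2/5 = -0.4
  S[V,V] = ((-2.3333)·(-2.3333) + (-3.3333)·(-3.3333) + (4.6667)·(4.6667) + (3.6667)·(3.6667) + (0.6667)·(0.6667) + (-3.3333)·(-3.3333)) / 5 = 63.3333/5 = 12.6667
  S = [[4.4, -0.4],
 [-0.4, 12.6667]].

Step 3 — invert S. det(S) = 4.4·12.6667 - (-0.4)² = 55.5733.
  S^{-1} = (1/det) · [[d, -b], [-b, a]] = [[0.2279, 0.0072],
 [0.0072, 0.0792]].

Step 4 — quadratic form (x̄ - mu_0)^T · S^{-1} · (x̄ - mu_0):
  S^{-1} · (x̄ - mu_0) = (0.0096, 0.1056),
  (x̄ - mu_0)^T · [...] = (0)·(0.0096) + (1.3333)·(0.1056) = 0.1408.

Step 5 — scale by n: T² = 6 · 0.1408 = 0.8445.

T² ≈ 0.8445


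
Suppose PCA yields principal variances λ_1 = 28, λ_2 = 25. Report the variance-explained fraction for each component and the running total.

Step 1 — total variance = trace(Sigma) = Σ λ_i = 28 + 25 = 53.

Step 2 — fraction explained by component i = λ_i / Σ λ:
  PC1: 28/53 = 0.5283
  PC2: 25/53 = 0.4717

Step 3 — cumulative fraction after k components = (λ_1 + ... + λ_k) / Σ λ:
  k = 1: 28/53 = 0.5283
  k = 2: (28 + 25)/53 = 53/53 = 1

Summary (fraction, with percent):

explained: PC1 0.5283 (52.83%), PC2 0.4717 (47.17%);  cumulative: 0.5283, 1


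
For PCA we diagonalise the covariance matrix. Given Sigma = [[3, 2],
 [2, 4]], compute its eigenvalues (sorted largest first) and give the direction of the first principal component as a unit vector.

Step 1 — characteristic polynomial of 2×2 Sigma:
  det(Sigma - λI) = λ² - trace · λ + det = 0.
  trace = 3 + 4 = 7, det = 3·4 - (2)² = 8.
Step 2 — discriminant:
  Δ = trace² - 4·det = 49 - 32 = 17.
Step 3 — eigenvalues:
  λ = (trace ± √Δ)/2 = (7 ± 4.1231)/2,
  λ_1 = 5.5616,  λ_2 = 1.4384.

Step 4 — unit eigenvector for λ_1: solve (Sigma - λ_1 I)v = 0. First row:
  (3 - 5.5616)·v_x + (2)·v_y = 0, i.e. (-2.5616)·v_x + (2)·v_y = 0,
  so v ∝ (b, λ_1 - a) = (2, 2.5616) = u.
  ||u|| = √((2)² + (2.5616)²) = √(10.5616) ≈ 3.2499,
  v_1 = u/||u|| ≈ (0.6154, 0.7882) (||v_1|| = 1).

λ_1 = 5.5616,  λ_2 = 1.4384;  v_1 ≈ (0.6154, 0.7882)


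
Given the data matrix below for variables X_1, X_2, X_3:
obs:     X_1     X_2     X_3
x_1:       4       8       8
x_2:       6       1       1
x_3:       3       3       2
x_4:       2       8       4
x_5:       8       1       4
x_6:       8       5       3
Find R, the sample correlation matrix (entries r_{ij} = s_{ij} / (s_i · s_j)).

Step 1 — column means:
  mean(X_1) = (4 + 6 + 3 + 2 + 8 + 8) / 6 = 31/6 = 5.1667
  mean(X_2) = (8 + 1 + 3 + 8 + 1 + 5) / 6 = 26/6 = 4.3333
  mean(X_3) = (8 + 1 + 2 + 4 + 4 + 3) / 6 = 22/6 = 3.6667

Step 2 — sample variances and covariances s[i,j] = (1/(n-1)) · Σ_k (x_{k,i} - mean_i) · (x_{k,j} - mean_j), with n-1 = 5:
  s[X_1,X_1] = ((-1.1667)·(-1.1667) + (0.8333)·(0.8333) + (-2.1667)·(-2.1667) + (-3.1667)·(-3.1667) + (2.8333)·(2.8333) + (2.8333)·(2.8333)) / 5 = 32.8333/5 = 6.5667
  s[X_1,X_2] = ((-1.1667)·(3.6667) + (0.8333)·(-3.3333) + (-2.1667)·(-1.3333) + (-3.1667)·(3.6667) + (2.8333)·(-3.3333) + (2.8333)·(0.6667)) / 5 = -23.3333/5 = -4.6667
  s[X_1,X_3] = ((-1.1667)·(4.3333) + (0.8333)·(-2.6667) + (-2.1667)·(-1.6667) + (-3.1667)·(0.3333) + (2.8333)·(0.3333) + (2.8333)·(-0.6667)) / 5 = -5.6667/5 = -1.1333
  s[X_2,X_2] = ((3.6667)·(3.6667) + (-3.3333)·(-3.3333) + (-1.3333)·(-1.3333) + (3.6667)·(3.6667) + (-3.3333)·(-3.3333) + (0.6667)·(0.6667)) / 5 = 51.3333/5 = 10.2667
  s[X_2,X_3] = ((3.6667)·(4.3333) + (-3.3333)·(-2.6667) + (-1.3333)·(-1.6667) + (3.6667)·(0.3333) + (-3.3333)·(0.3333) + (0.6667)·(-0.6667)) / 5 = 26.6667/5 = 5.3333
  s[X_3,X_3] = ((4.3333)·(4.3333) + (-2.6667)·(-2.6667) + (-1.6667)·(-1.6667) + (0.3333)·(0.3333) + (0.3333)·(0.3333) + (-0.6667)·(-0.6667)) / 5 = 29.3333/5 = 5.8667
  Sample standard deviations s_i = √(s[i,i]):
  s(X_1) = √(6.5667) = 2.5626
  s(X_2) = √(10.2667) = 3.2042
  s(X_3) = √(5.8667) = 2.4221

Step 3 — r_{ij} = s_{ij} / (s_i · s_j):
  r[X_1,X_1] = 1 (diagonal).
  r[X_1,X_2] = -4.6667 / (2.5626 · 3.2042) = -4.6667 / 8.2108 = -0.5684
  r[X_1,X_3] = -1.1333 / (2.5626 · 2.4221) = -1.1333 / 6.2068 = -0.1826
  r[X_2,X_2] = 1 (diagonal).
  r[X_2,X_3] = 5.3333 / (3.2042 · 2.4221) = 5.3333 / 7.7609 = 0.6872
  r[X_3,X_3] = 1 (diagonal).

R is symmetric with unit diagonal. Assembling:

R = [[1, -0.5684, -0.1826],
 [-0.5684, 1, 0.6872],
 [-0.1826, 0.6872, 1]]


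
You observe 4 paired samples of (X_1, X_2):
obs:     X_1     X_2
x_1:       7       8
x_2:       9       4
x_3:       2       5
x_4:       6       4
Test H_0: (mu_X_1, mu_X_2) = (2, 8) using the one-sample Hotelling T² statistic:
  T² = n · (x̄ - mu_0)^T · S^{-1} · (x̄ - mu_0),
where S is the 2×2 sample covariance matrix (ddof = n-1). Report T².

Step 1 — sample mean vector:
  mean(X_1) = (7 + 9 + 2 + 6) / 4 = 24/4 = 6
  mean(X_2) = (8 + 4 + 5 + 4) / 4 = 21/4 = 5.25
  x̄ = (6, 5.25),  deviation x̄ - mu_0 = (6, 5.25) - (2, 8) = (4, -2.75).

Step 2 — sample covariance matrix, S[i,j] = (1/(n-1)) · Σ_k (x_{k,i} - mean_i) · (x_{k,j} - mean_j), divisor n-1 = 3:
  S[X_1,X_1] = ((1)·(1) + (3)·(3) + (-4)·(-4) + (0)·(0)) / 3 = 26/3 = 8.6667
  S[X_1,X_2] = ((1)·(2.75) + (3)·(-1.25) + (-4)·(-0.25) + (0)·(-1.25)) / 3 = 0/3 = 0
  S[X_2,X_2] = ((2.75)·(2.75) + (-1.25)·(-1.25) + (-0.25)·(-0.25) + (-1.25)·(-1.25)) / 3 = 10.75/3 = 3.5833
  S = [[8.6667, 0],
 [0, 3.5833]].

Step 3 — invert S. det(S) = 8.6667·3.5833 - (0)² = 31.0556.
  S^{-1} = (1/det) · [[d, -b], [-b, a]] = [[0.1154, 0],
 [0, 0.2791]].

Step 4 — quadratic form (x̄ - mu_0)^T · S^{-1} · (x̄ - mu_0):
  S^{-1} · (x̄ - mu_0) = (0.4615, -0.7674),
  (x̄ - mu_0)^T · [...] = (4)·(0.4615) + (-2.75)·(-0.7674) = 3.9566.

Step 5 — scale by n: T² = 4 · 3.9566 = 15.8265.

T² ≈ 15.8265


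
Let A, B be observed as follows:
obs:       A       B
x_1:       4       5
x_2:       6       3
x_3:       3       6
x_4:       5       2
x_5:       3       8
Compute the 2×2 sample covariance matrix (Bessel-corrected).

Step 1 — column means:
  mean(A) = (4 + 6 + 3 + 5 + 3) / 5 = 21/5 = 4.2
  mean(B) = (5 + 3 + 6 + 2 + 8) / 5 = 24/5 = 4.8

Step 2 — sample covariance S[i,j] = (1/(n-1)) · Σ_k (x_{k,i} - mean_i) · (x_{k,j} - mean_j), with n-1 = 4.
  S[A,A] = ((-0.2)·(-0.2) + (1.8)·(1.8) + (-1.2)·(-1.2) + (0.8)·(0.8) + (-1.2)·(-1.2)) / 4 = 6.8/4 = 1.7
  S[A,B] = ((-0.2)·(0.2) + (1.8)·(-1.8) + (-1.2)·(1.2) + (0.8)·(-2.8) + (-1.2)·(3.2)) / 4 = -10.8/4 = -2.7
  S[B,B] = ((0.2)·(0.2) + (-1.8)·(-1.8) + (1.2)·(1.2) + (-2.8)·(-2.8) + (3.2)·(3.2)) / 4 = 22.8/4 = 5.7

S is symmetric (S[j,i] = S[i,j]). Assembling:

S = [[1.7, -2.7],
 [-2.7, 5.7]]


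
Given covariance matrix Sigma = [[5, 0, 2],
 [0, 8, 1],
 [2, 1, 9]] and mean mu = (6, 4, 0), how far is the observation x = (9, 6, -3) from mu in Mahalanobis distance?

Step 1 — centre the observation: (x - mu) = (3, 2, -3).

Step 2 — invert Sigma (cofactor / det for 3×3, or solve directly):
  Sigma^{-1} = [[0.2198, 0.0062, -0.0495],
 [0.0062, 0.1269, -0.0155],
 [-0.0495, -0.0155, 0.1238]].

Step 3 — form the quadratic (x - mu)^T · Sigma^{-1} · (x - mu):
  Sigma^{-1} · (x - mu) = (0.8204, 0.3189, -0.5511).
  (x - mu)^T · [Sigma^{-1} · (x - mu)] = (3)·(0.8204) + (2)·(0.3189) + (-3)·(-0.5511) = 4.7523.

Step 4 — take square root: d = √(4.7523) ≈ 2.18.

d(x, mu) = √(4.7523) ≈ 2.18


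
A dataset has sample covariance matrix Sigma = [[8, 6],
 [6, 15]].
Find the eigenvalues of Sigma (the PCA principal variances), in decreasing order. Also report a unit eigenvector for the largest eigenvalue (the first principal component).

Step 1 — characteristic polynomial of 2×2 Sigma:
  det(Sigma - λI) = λ² - trace · λ + det = 0.
  trace = 8 + 15 = 23, det = 8·15 - (6)² = 84.
Step 2 — discriminant:
  Δ = trace² - 4·det = 529 - 336 = 193.
Step 3 — eigenvalues:
  λ = (trace ± √Δ)/2 = (23 ± 13.8924)/2,
  λ_1 = 18.4462,  λ_2 = 4.5538.

Step 4 — unit eigenvector for λ_1: solve (Sigma - λ_1 I)v = 0. First row:
  (8 - 18.4462)·v_x + (6)·v_y = 0, i.e. (-10.4462)·v_x + (6)·v_y = 0,
  so v ∝ (b, λ_1 - a) = (6, 10.4462) = u.
  ||u|| = √((6)² + (10.4462)²) = √(145.1236) ≈ 12.0467,
  v_1 = u/||u|| ≈ (0.4981, 0.8671) (||v_1|| = 1).

λ_1 = 18.4462,  λ_2 = 4.5538;  v_1 ≈ (0.4981, 0.8671)


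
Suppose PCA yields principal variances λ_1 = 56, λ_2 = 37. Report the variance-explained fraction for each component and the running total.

Step 1 — total variance = trace(Sigma) = Σ λ_i = 56 + 37 = 93.

Step 2 — fraction explained by component i = λ_i / Σ λ:
  PC1: 56/93 = 0.6022
  PC2: 37/93 = 0.3978

Step 3 — cumulative fraction after k components = (λ_1 + ... + λ_k) / Σ λ:
  k = 1: 56/93 = 0.6022
  k = 2: (56 + 37)/93 = 93/93 = 1

Summary (fraction, with percent):

explained: PC1 0.6022 (60.22%), PC2 0.3978 (39.78%);  cumulative: 0.6022, 1


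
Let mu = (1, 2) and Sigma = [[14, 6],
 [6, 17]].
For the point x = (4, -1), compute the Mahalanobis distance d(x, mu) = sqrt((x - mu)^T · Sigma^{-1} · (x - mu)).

Step 1 — centre the observation: (x - mu) = (3, -3).

Step 2 — invert Sigma. det(Sigma) = 14·17 - (6)² = 202.
  Sigma^{-1} = (1/det) · [[d, -b], [-b, a]] = [[0.0842, -0.0297],
 [-0.0297, 0.0693]].

Step 3 — form the quadratic (x - mu)^T · Sigma^{-1} · (x - mu):
  Sigma^{-1} · (x - mu) = (0.3416, -0.297).
  (x - mu)^T · [Sigma^{-1} · (x - mu)] = (3)·(0.3416) + (-3)·(-0.297) = 1.9158.

Step 4 — take square root: d = √(1.9158) ≈ 1.3841.

d(x, mu) = √(1.9158) ≈ 1.3841


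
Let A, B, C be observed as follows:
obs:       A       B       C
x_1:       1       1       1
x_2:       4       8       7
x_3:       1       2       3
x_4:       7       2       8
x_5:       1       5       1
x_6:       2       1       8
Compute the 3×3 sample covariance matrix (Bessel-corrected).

Step 1 — column means:
  mean(A) = (1 + 4 + 1 + 7 + 1 + 2) / 6 = 16/6 = 2.6667
  mean(B) = (1 + 8 + 2 + 2 + 5 + 1) / 6 = 19/6 = 3.1667
  mean(C) = (1 + 7 + 3 + 8 + 1 + 8) / 6 = 28/6 = 4.6667

Step 2 — sample covariance S[i,j] = (1/(n-1)) · Σ_k (x_{k,i} - mean_i) · (x_{k,j} - mean_j), with n-1 = 5.
  S[A,A] = ((-1.6667)·(-1.6667) + (1.3333)·(1.3333) + (-1.6667)·(-1.6667) + (4.3333)·(4.3333) + (-1.6667)·(-1.6667) + (-0.6667)·(-0.6667)) / 5 = 29.3333/5 = 5.8667
  S[A,B] = ((-1.6667)·(-2.1667) + (1.3333)·(4.8333) + (-1.6667)·(-1.1667) + (4.3333)·(-1.1667) + (-1.6667)·(1.8333) + (-0.6667)·(-2.1667)) / 5 = 5.3333/5 = 1.0667
  S[A,C] = ((-1.6667)·(-3.6667) + (1.3333)·(2.3333) + (-1.6667)·(-1.6667) + (4.3333)·(3.3333) + (-1.6667)·(-3.6667) + (-0.6667)·(3.3333)) / 5 = 30.3333/5 = 6.0667
  S[B,B] = ((-2.1667)·(-2.1667) + (4.8333)·(4.8333) + (-1.1667)·(-1.1667) + (-1.1667)·(-1.1667) + (1.8333)·(1.8333) + (-2.1667)·(-2.1667)) / 5 = 38.8333/5 = 7.7667
  S[B,C] = ((-2.1667)·(-3.6667) + (4.8333)·(2.3333) + (-1.1667)·(-1.6667) + (-1.1667)·(3.3333) + (1.8333)·(-3.6667) + (-2.1667)·(3.3333)) / 5 = 3.3333/5 = 0.6667
  S[C,C] = ((-3.6667)·(-3.6667) + (2.3333)·(2.3333) + (-1.6667)·(-1.6667) + (3.3333)·(3.3333) + (-3.6667)·(-3.6667) + (3.3333)·(3.3333)) / 5 = 57.3333/5 = 11.4667

S is symmetric (S[j,i] = S[i,j]). Assembling:

S = [[5.8667, 1.0667, 6.0667],
 [1.0667, 7.7667, 0.6667],
 [6.0667, 0.6667, 11.4667]]


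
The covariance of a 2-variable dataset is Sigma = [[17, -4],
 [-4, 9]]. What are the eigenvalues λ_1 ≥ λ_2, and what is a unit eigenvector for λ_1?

Step 1 — characteristic polynomial of 2×2 Sigma:
  det(Sigma - λI) = λ² - trace · λ + det = 0.
  trace = 17 + 9 = 26, det = 17·9 - (-4)² = 137.
Step 2 — discriminant:
  Δ = trace² - 4·det = 676 - 548 = 128.
Step 3 — eigenvalues:
  λ = (trace ± √Δ)/2 = (26 ± 11.3137)/2,
  λ_1 = 18.6569,  λ_2 = 7.3431.

Step 4 — unit eigenvector for λ_1: solve (Sigma - λ_1 I)v = 0. First row:
  (17 - 18.6569)·v_x + (-4)·v_y = 0, i.e. (-1.6569)·v_x + (-4)·v_y = 0,
  so v ∝ (b, λ_1 - a) = (-4, 1.6569); multiply by -1 so the first entry is positive: u = (4, -1.6569).
  ||u|| = √((4)² + (-1.6569)²) = √(18.7452) ≈ 4.3296,
  v_1 = u/||u|| ≈ (0.9239, -0.3827) (||v_1|| = 1).

λ_1 = 18.6569,  λ_2 = 7.3431;  v_1 ≈ (0.9239, -0.3827)


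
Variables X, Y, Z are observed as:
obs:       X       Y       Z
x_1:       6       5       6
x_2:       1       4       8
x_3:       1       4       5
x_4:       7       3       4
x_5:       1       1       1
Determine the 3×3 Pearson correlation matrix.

Step 1 — column means:
  mean(X) = (6 + 1 + 1 + 7 + 1) / 5 = 16/5 = 3.2
  mean(Y) = (5 + 4 + 4 + 3 + 1) / 5 = 17/5 = 3.4
  mean(Z) = (6 + 8 + 5 + 4 + 1) / 5 = 24/5 = 4.8

Step 2 — sample variances and covariances s[i,j] = (1/(n-1)) · Σ_k (x_{k,i} - mean_i) · (x_{k,j} - mean_j), with n-1 = 4:
  s[X,X] = ((2.8)·(2.8) + (-2.2)·(-2.2) + (-2.2)·(-2.2) + (3.8)·(3.8) + (-2.2)·(-2.2)) / 4 = 36.8/4 = 9.2
  s[X,Y] = ((2.8)·(1.6) + (-2.2)·(0.6) + (-2.2)·(0.6) + (3.8)·(-0.4) + (-2.2)·(-2.4)) / 4 = 5.6/4 = 1.4
  s[X,Z] = ((2.8)·(1.2) + (-2.2)·(3.2) + (-2.2)·(0.2) + (3.8)·(-0.8) + (-2.2)·(-3.8)) / 4 = 1.2/4 = 0.3
  s[Y,Y] = ((1.6)·(1.6) + (0.6)·(0.6) + (0.6)·(0.6) + (-0.4)·(-0.4) + (-2.4)·(-2.4)) / 4 = 9.2/4 = 2.3
  s[Y,Z] = ((1.6)·(1.2) + (0.6)·(3.2) + (0.6)·(0.2) + (-0.4)·(-0.8) + (-2.4)·(-3.8)) / 4 = 13.4/4 = 3.35
  s[Z,Z] = ((1.2)·(1.2) + (3.2)·(3.2) + (0.2)·(0.2) + (-0.8)·(-0.8) + (-3.8)·(-3.8)) / 4 = 26.8/4 = 6.7
  Sample standard deviations s_i = √(s[i,i]):
  s(X) = √(9.2) = 3.0332
  s(Y) = √(2.3) = 1.5166
  s(Z) = √(6.7) = 2.5884

Step 3 — r_{ij} = s_{ij} / (s_i · s_j):
  r[X,X] = 1 (diagonal).
  r[X,Y] = 1.4 / (3.0332 · 1.5166) = 1.4 / 4.6 = 0.3043
  r[X,Z] = 0.3 / (3.0332 · 2.5884) = 0.3 / 7.8511 = 0.0382
  r[Y,Y] = 1 (diagonal).
  r[Y,Z] = 3.35 / (1.5166 · 2.5884) = 3.35 / 3.9256 = 0.8534
  r[Z,Z] = 1 (diagonal).

R is symmetric with unit diagonal. Assembling:

R = [[1, 0.3043, 0.0382],
 [0.3043, 1, 0.8534],
 [0.0382, 0.8534, 1]]


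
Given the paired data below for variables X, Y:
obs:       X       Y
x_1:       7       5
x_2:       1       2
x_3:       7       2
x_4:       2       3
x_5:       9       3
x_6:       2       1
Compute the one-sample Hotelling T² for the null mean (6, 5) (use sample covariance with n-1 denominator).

Step 1 — sample mean vector:
  mean(X) = (7 + 1 + 7 + 2 + 9 + 2) / 6 = 28/6 = 4.6667
  mean(Y) = (5 + 2 + 2 + 3 + 3 + 1) / 6 = 16/6 = 2.6667
  x̄ = (4.6667, 2.6667),  deviation x̄ - mu_0 = (4.6667, 2.6667) - (6, 5) = (-1.3333, -2.3333).

Step 2 — sample covariance matrix, S[i,j] = (1/(n-1)) · Σ_k (x_{k,i} - mean_i) · (x_{k,j} - mean_j), divisor n-1 = 5:
  S[X,X] = ((2.3333)·(2.3333) + (-3.6667)·(-3.6667) + (2.3333)·(2.3333) + (-2.6667)·(-2.6667) + (4.3333)·(4.3333) + (-2.6667)·(-2.6667)) / 5 = 57.3333/5 = 11.4667
  S[X,Y] = ((2.3333)·(2.3333) + (-3.6667)·(-0.6667) + (2.3333)·(-0.6667) + (-2.6667)·(0.3333) + (4.3333)·(0.3333) + (-2.6667)·(-1.6667)) / 5 = 11.3333/5 = 2.2667
  S[Y,Y] = ((2.3333)·(2.3333) + (-0.6667)·(-0.6667) + (-0.6667)·(-0.6667) + (0.3333)·(0.3333) + (0.3333)·(0.3333) + (-1.6667)·(-1.6667)) / 5 = 9.3333/5 = 1.8667
  S = [[11.4667, 2.2667],
 [2.2667, 1.8667]].

Step 3 — invert S. det(S) = 11.4667·1.8667 - (2.2667)² = 16.2667.
  S^{-1} = (1/det) · [[d, -b], [-b, a]] = [[0.1148, -0.1393],
 [-0.1393, 0.7049]].

Step 4 — quadratic form (x̄ - mu_0)^T · S^{-1} · (x̄ - mu_0):
  S^{-1} · (x̄ - mu_0) = (0.1721, -1.459),
  (x̄ - mu_0)^T · [...] = (-1.3333)·(0.1721) + (-2.3333)·(-1.459) = 3.1749.

Step 5 — scale by n: T² = 6 · 3.1749 = 19.0492.

T² ≈ 19.0492


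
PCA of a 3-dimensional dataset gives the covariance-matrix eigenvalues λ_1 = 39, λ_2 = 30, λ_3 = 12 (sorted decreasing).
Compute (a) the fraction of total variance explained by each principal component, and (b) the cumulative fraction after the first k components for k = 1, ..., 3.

Step 1 — total variance = trace(Sigma) = Σ λ_i = 39 + 30 + 12 = 81.

Step 2 — fraction explained by component i = λ_i / Σ λ:
  PC1: 39/81 = 0.4815
  PC2: 30/81 = 0.3704
  PC3: 12/81 = 0.1481

Step 3 — cumulative fraction after k components = (λ_1 + ... + λ_k) / Σ λ:
  k = 1: 39/81 = 0.4815
  k = 2: (39 + 30)/81 = 69/81 = 0.8519
  k = 3: (39 + 30 + 12)/81 = 81/81 = 1

Summary (fraction, with percent):

explained: PC1 0.4815 (48.15%), PC2 0.3704 (37.04%), PC3 0.1481 (14.81%);  cumulative: 0.4815, 0.8519, 1


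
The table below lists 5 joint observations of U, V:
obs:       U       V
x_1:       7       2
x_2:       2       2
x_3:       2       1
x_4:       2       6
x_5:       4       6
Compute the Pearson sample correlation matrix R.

Step 1 — column means:
  mean(U) = (7 + 2 + 2 + 2 + 4) / 5 = 17/5 = 3.4
  mean(V) = (2 + 2 + 1 + 6 + 6) / 5 = 17/5 = 3.4

Step 2 — sample variances and covariances s[i,j] = (1/(n-1)) · Σ_k (x_{k,i} - mean_i) · (x_{k,j} - mean_j), with n-1 = 4:
  s[U,U] = ((3.6)·(3.6) + (-1.4)·(-1.4) + (-1.4)·(-1.4) + (-1.4)·(-1.4) + (0.6)·(0.6)) / 4 = 19.2/4 = 4.8
  s[U,V] = ((3.6)·(-1.4) + (-1.4)·(-1.4) + (-1.4)·(-2.4) + (-1.4)·(2.6) + (0.6)·(2.6)) / 4 = -1.8/4 = -0.45
  s[V,V] = ((-1.4)·(-1.4) + (-1.4)·(-1.4) + (-2.4)·(-2.4) + (2.6)·(2.6) + (2.6)·(2.6)) / 4 = 23.2/4 = 5.8
  Sample standard deviations s_i = √(s[i,i]):
  s(U) = √(4.8) = 2.1909
  s(V) = √(5.8) = 2.4083

Step 3 — r_{ij} = s_{ij} / (s_i · s_j):
  r[U,U] = 1 (diagonal).
  r[U,V] = -0.45 / (2.1909 · 2.4083) = -0.45 / 5.2764 = -0.0853
  r[V,V] = 1 (diagonal).

R is symmetric with unit diagonal. Assembling:

R = [[1, -0.0853],
 [-0.0853, 1]]


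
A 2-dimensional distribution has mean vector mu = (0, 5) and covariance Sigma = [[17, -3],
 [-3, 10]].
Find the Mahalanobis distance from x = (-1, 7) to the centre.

Step 1 — centre the observation: (x - mu) = (-1, 2).

Step 2 — invert Sigma. det(Sigma) = 17·10 - (-3)² = 161.
  Sigma^{-1} = (1/det) · [[d, -b], [-b, a]] = [[0.0621, 0.0186],
 [0.0186, 0.1056]].

Step 3 — form the quadratic (x - mu)^T · Sigma^{-1} · (x - mu):
  Sigma^{-1} · (x - mu) = (-0.0248, 0.1925).
  (x - mu)^T · [Sigma^{-1} · (x - mu)] = (-1)·(-0.0248) + (2)·(0.1925) = 0.4099.

Step 4 — take square root: d = √(0.4099) ≈ 0.6403.

d(x, mu) = √(0.4099) ≈ 0.6403


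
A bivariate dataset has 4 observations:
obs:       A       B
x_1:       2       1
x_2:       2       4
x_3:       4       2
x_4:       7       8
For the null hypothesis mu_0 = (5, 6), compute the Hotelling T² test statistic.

Step 1 — sample mean vector:
  mean(A) = (2 + 2 + 4 + 7) / 4 = 15/4 = 3.75
  mean(B) = (1 + 4 + 2 + 8) / 4 = 15/4 = 3.75
  x̄ = (3.75, 3.75),  deviation x̄ - mu_0 = (3.75, 3.75) - (5, 6) = (-1.25, -2.25).

Step 2 — sample covariance matrix, S[i,j] = (1/(n-1)) · Σ_k (x_{k,i} - mean_i) · (x_{k,j} - mean_j), divisor n-1 = 3:
  S[A,A] = ((-1.75)·(-1.75) + (-1.75)·(-1.75) + (0.25)·(0.25) + (3.25)·(3.25)) / 3 = 16.75/3 = 5.5833
  S[A,B] = ((-1.75)·(-2.75) + (-1.75)·(0.25) + (0.25)·(-1.75) + (3.25)·(4.25)) / 3 = 17.75/3 = 5.9167
  S[B,B] = ((-2.75)·(-2.75) + (0.25)·(0.25) + (-1.75)·(-1.75) + (4.25)·(4.25)) / 3 = 28.75/3 = 9.5833
  S = [[5.5833, 5.9167],
 [5.9167, 9.5833]].

Step 3 — invert S. det(S) = 5.5833·9.5833 - (5.9167)² = 18.5.
  S^{-1} = (1/det) · [[d, -b], [-b, a]] = [[0.518, -0.3198],
 [-0.3198, 0.3018]].

Step 4 — quadratic form (x̄ - mu_0)^T · S^{-1} · (x̄ - mu_0):
  S^{-1} · (x̄ - mu_0) = (0.0721, -0.2793),
  (x̄ - mu_0)^T · [...] = (-1.25)·(0.0721) + (-2.25)·(-0.2793) = 0.5383.

Step 5 — scale by n: T² = 4 · 0.5383 = 2.1532.

T² ≈ 2.1532


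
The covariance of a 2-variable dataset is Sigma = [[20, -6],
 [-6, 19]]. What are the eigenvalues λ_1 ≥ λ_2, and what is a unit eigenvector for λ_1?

Step 1 — characteristic polynomial of 2×2 Sigma:
  det(Sigma - λI) = λ² - trace · λ + det = 0.
  trace = 20 + 19 = 39, det = 20·19 - (-6)² = 344.
Step 2 — discriminant:
  Δ = trace² - 4·det = 1521 - 1376 = 145.
Step 3 — eigenvalues:
  λ = (trace ± √Δ)/2 = (39 ± 12.0416)/2,
  λ_1 = 25.5208,  λ_2 = 13.4792.

Step 4 — unit eigenvector for λ_1: solve (Sigma - λ_1 I)v = 0. First row:
  (20 - 25.5208)·v_x + (-6)·v_y = 0, i.e. (-5.5208)·v_x + (-6)·v_y = 0,
  so v ∝ (b, λ_1 - a) = (-6, 5.5208); multiply by -1 so the first entry is positive: u = (6, -5.5208).
  ||u|| = √((6)² + (-5.5208)²) = √(66.4792) ≈ 8.1535,
  v_1 = u/||u|| ≈ (0.7359, -0.6771) (||v_1|| = 1).

λ_1 = 25.5208,  λ_2 = 13.4792;  v_1 ≈ (0.7359, -0.6771)


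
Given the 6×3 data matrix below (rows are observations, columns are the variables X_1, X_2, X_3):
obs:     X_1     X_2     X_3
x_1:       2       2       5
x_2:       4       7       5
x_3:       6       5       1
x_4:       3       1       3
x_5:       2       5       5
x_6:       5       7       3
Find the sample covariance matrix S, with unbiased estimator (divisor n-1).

Step 1 — column means:
  mean(X_1) = (2 + 4 + 6 + 3 + 2 + 5) / 6 = 22/6 = 3.6667
  mean(X_2) = (2 + 7 + 5 + 1 + 5 + 7) / 6 = 27/6 = 4.5
  mean(X_3) = (5 + 5 + 1 + 3 + 5 + 3) / 6 = 22/6 = 3.6667

Step 2 — sample covariance S[i,j] = (1/(n-1)) · Σ_k (x_{k,i} - mean_i) · (x_{k,j} - mean_j), with n-1 = 5.
  S[X_1,X_1] = ((-1.6667)·(-1.6667) + (0.3333)·(0.3333) + (2.3333)·(2.3333) + (-0.6667)·(-0.6667) + (-1.6667)·(-1.6667) + (1.3333)·(1.3333)) / 5 = 13.3333/5 = 2.6667
  S[X_1,X_2] = ((-1.6667)·(-2.5) + (0.3333)·(2.5) + (2.3333)·(0.5) + (-0.6667)·(-3.5) + (-1.6667)·(0.5) + (1.3333)·(2.5)) / 5 = 11/5 = 2.2
  S[X_1,X_3] = ((-1.6667)·(1.3333) + (0.3333)·(1.3333) + (2.3333)·(-2.6667) + (-0.6667)·(-0.6667) + (-1.6667)·(1.3333) + (1.3333)·(-0.6667)) / 5 = -10.6667/5 = -2.1333
  S[X_2,X_2] = ((-2.5)·(-2.5) + (2.5)·(2.5) + (0.5)·(0.5) + (-3.5)·(-3.5) + (0.5)·(0.5) + (2.5)·(2.5)) / 5 = 31.5/5 = 6.3
  S[X_2,X_3] = ((-2.5)·(1.3333) + (2.5)·(1.3333) + (0.5)·(-2.6667) + (-3.5)·(-0.6667) + (0.5)·(1.3333) + (2.5)·(-0.6667)) / 5 = 0/5 = 0
  S[X_3,X_3] = ((1.3333)·(1.3333) + (1.3333)·(1.3333) + (-2.6667)·(-2.6667) + (-0.6667)·(-0.6667) + (1.3333)·(1.3333) + (-0.6667)·(-0.6667)) / 5 = 13.3333/5 = 2.6667

S is symmetric (S[j,i] = S[i,j]). Assembling:

S = [[2.6667, 2.2, -2.1333],
 [2.2, 6.3, 0],
 [-2.1333, 0, 2.6667]]


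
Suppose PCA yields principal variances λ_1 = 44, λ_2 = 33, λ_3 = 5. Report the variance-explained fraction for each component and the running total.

Step 1 — total variance = trace(Sigma) = Σ λ_i = 44 + 33 + 5 = 82.

Step 2 — fraction explained by component i = λ_i / Σ λ:
  PC1: 44/82 = 0.5366
  PC2: 33/82 = 0.4024
  PC3: 5/82 = 0.061

Step 3 — cumulative fraction after k components = (λ_1 + ... + λ_k) / Σ λ:
  k = 1: 44/82 = 0.5366
  k = 2: (44 + 33)/82 = 77/82 = 0.939
  k = 3: (44 + 33 + 5)/82 = 82/82 = 1

Summary (fraction, with percent):

explained: PC1 0.5366 (53.66%), PC2 0.4024 (40.24%), PC3 0.061 (6.1%);  cumulative: 0.5366, 0.939, 1


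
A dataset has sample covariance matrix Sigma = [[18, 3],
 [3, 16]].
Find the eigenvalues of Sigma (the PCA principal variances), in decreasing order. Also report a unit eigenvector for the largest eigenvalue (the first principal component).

Step 1 — characteristic polynomial of 2×2 Sigma:
  det(Sigma - λI) = λ² - trace · λ + det = 0.
  trace = 18 + 16 = 34, det = 18·16 - (3)² = 279.
Step 2 — discriminant:
  Δ = trace² - 4·det = 1156 - 1116 = 40.
Step 3 — eigenvalues:
  λ = (trace ± √Δ)/2 = (34 ± 6.3246)/2,
  λ_1 = 20.1623,  λ_2 = 13.8377.

Step 4 — unit eigenvector for λ_1: solve (Sigma - λ_1 I)v = 0. First row:
  (18 - 20.1623)·v_x + (3)·v_y = 0, i.e. (-2.1623)·v_x + (3)·v_y = 0,
  so v ∝ (b, λ_1 - a) = (3, 2.1623) = u.
  ||u|| = √((3)² + (2.1623)²) = √(13.6754) ≈ 3.698,
  v_1 = u/||u|| ≈ (0.8112, 0.5847) (||v_1|| = 1).

λ_1 = 20.1623,  λ_2 = 13.8377;  v_1 ≈ (0.8112, 0.5847)


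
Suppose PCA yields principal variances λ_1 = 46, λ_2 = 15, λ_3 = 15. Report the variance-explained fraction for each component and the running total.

Step 1 — total variance = trace(Sigma) = Σ λ_i = 46 + 15 + 15 = 76.

Step 2 — fraction explained by component i = λ_i / Σ λ:
  PC1: 46/76 = 0.6053
  PC2: 15/76 = 0.1974
  PC3: 15/76 = 0.1974

Step 3 — cumulative fraction after k components = (λ_1 + ... + λ_k) / Σ λ:
  k = 1: 46/76 = 0.6053
  k = 2: (46 + 15)/76 = 61/76 = 0.8026
  k = 3: (46 + 15 + 15)/76 = 76/76 = 1

Summary (fraction, with percent):

explained: PC1 0.6053 (60.53%), PC2 0.1974 (19.74%), PC3 0.1974 (19.74%);  cumulative: 0.6053, 0.8026, 1


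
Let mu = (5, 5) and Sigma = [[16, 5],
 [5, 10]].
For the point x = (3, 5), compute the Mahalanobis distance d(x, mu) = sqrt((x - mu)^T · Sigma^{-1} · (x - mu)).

Step 1 — centre the observation: (x - mu) = (-2, 0).

Step 2 — invert Sigma. det(Sigma) = 16·10 - (5)² = 135.
  Sigma^{-1} = (1/det) · [[d, -b], [-b, a]] = [[0.0741, -0.037],
 [-0.037, 0.1185]].

Step 3 — form the quadratic (x - mu)^T · Sigma^{-1} · (x - mu):
  Sigma^{-1} · (x - mu) = (-0.1481, 0.0741).
  (x - mu)^T · [Sigma^{-1} · (x - mu)] = (-2)·(-0.1481) + (0)·(0.0741) = 0.2963.

Step 4 — take square root: d = √(0.2963) ≈ 0.5443.

d(x, mu) = √(0.2963) ≈ 0.5443


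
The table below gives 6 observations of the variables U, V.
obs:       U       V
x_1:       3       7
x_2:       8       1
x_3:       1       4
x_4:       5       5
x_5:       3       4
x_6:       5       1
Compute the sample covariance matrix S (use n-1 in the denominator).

Step 1 — column means:
  mean(U) = (3 + 8 + 1 + 5 + 3 + 5) / 6 = 25/6 = 4.1667
  mean(V) = (7 + 1 + 4 + 5 + 4 + 1) / 6 = 22/6 = 3.6667

Step 2 — sample covariance S[i,j] = (1/(n-1)) · Σ_k (x_{k,i} - mean_i) · (x_{k,j} - mean_j), with n-1 = 5.
  S[U,U] = ((-1.1667)·(-1.1667) + (3.8333)·(3.8333) + (-3.1667)·(-3.1667) + (0.8333)·(0.8333) + (-1.1667)·(-1.1667) + (0.8333)·(0.8333)) / 5 = 28.8333/5 = 5.7667
  S[U,V] = ((-1.1667)·(3.3333) + (3.8333)·(-2.6667) + (-3.1667)·(0.3333) + (0.8333)·(1.3333) + (-1.1667)·(0.3333) + (0.8333)·(-2.6667)) / 5 = -16.6667/5 = -3.3333
  S[V,V] = ((3.3333)·(3.3333) + (-2.6667)·(-2.6667) + (0.3333)·(0.3333) + (1.3333)·(1.3333) + (0.3333)·(0.3333) + (-2.6667)·(-2.6667)) / 5 = 27.3333/5 = 5.4667

S is symmetric (S[j,i] = S[i,j]). Assembling:

S = [[5.7667, -3.3333],
 [-3.3333, 5.4667]]


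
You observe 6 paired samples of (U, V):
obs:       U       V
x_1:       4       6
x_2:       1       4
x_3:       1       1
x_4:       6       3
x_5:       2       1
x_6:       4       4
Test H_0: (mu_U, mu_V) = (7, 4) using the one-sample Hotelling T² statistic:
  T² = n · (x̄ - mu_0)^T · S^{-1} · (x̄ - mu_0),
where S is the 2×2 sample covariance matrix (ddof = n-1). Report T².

Step 1 — sample mean vector:
  mean(U) = (4 + 1 + 1 + 6 + 2 + 4) / 6 = 18/6 = 3
  mean(V) = (6 + 4 + 1 + 3 + 1 + 4) / 6 = 19/6 = 3.1667
  x̄ = (3, 3.1667),  deviation x̄ - mu_0 = (3, 3.1667) - (7, 4) = (-4, -0.8333).

Step 2 — sample covariance matrix, S[i,j] = (1/(n-1)) · Σ_k (x_{k,i} - mean_i) · (x_{k,j} - mean_j), divisor n-1 = 5:
  S[U,U] = ((1)·(1) + (-2)·(-2) + (-2)·(-2) + (3)·(3) + (-1)·(-1) + (1)·(1)) / 5 = 20/5 = 4
  S[U,V] = ((1)·(2.8333) + (-2)·(0.8333) + (-2)·(-2.1667) + (3)·(-0.1667) + (-1)·(-2.1667) + (1)·(0.8333)) / 5 = 8/5 = 1.6
  S[V,V] = ((2.8333)·(2.8333) + (0.8333)·(0.8333) + (-2.1667)·(-2.1667) + (-0.1667)·(-0.1667) + (-2.1667)·(-2.1667) + (0.8333)·(0.8333)) / 5 = 18.8333/5 = 3.7667
  S = [[4, 1.6],
 [1.6, 3.7667]].

Step 3 — invert S. det(S) = 4·3.7667 - (1.6)² = 12.5067.
  S^{-1} = (1/det) · [[d, -b], [-b, a]] = [[0.3012, -0.1279],
 [-0.1279, 0.3198]].

Step 4 — quadratic form (x̄ - mu_0)^T · S^{-1} · (x̄ - mu_0):
  S^{-1} · (x̄ - mu_0) = (-1.0981, 0.2452),
  (x̄ - mu_0)^T · [...] = (-4)·(-1.0981) + (-0.8333)·(0.2452) = 4.188.

Step 5 — scale by n: T² = 6 · 4.188 = 25.1279.

T² ≈ 25.1279


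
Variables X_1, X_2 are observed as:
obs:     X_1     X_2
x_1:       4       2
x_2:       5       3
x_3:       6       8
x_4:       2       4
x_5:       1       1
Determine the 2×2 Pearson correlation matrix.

Step 1 — column means:
  mean(X_1) = (4 + 5 + 6 + 2 + 1) / 5 = 18/5 = 3.6
  mean(X_2) = (2 + 3 + 8 + 4 + 1) / 5 = 18/5 = 3.6

Step 2 — sample variances and covariances s[i,j] = (1/(n-1)) · Σ_k (x_{k,i} - mean_i) · (x_{k,j} - mean_j), with n-1 = 4:
  s[X_1,X_1] = ((0.4)·(0.4) + (1.4)·(1.4) + (2.4)·(2.4) + (-1.6)·(-1.6) + (-2.6)·(-2.6)) / 4 = 17.2/4 = 4.3
  s[X_1,X_2] = ((0.4)·(-1.6) + (1.4)·(-0.6) + (2.4)·(4.4) + (-1.6)·(0.4) + (-2.6)·(-2.6)) / 4 = 15.2/4 = 3.8
  s[X_2,X_2] = ((-1.6)·(-1.6) + (-0.6)·(-0.6) + (4.4)·(4.4) + (0.4)·(0.4) + (-2.6)·(-2.6)) / 4 = 29.2/4 = 7.3
  Sample standard deviations s_i = √(s[i,i]):
  s(X_1) = √(4.3) = 2.0736
  s(X_2) = √(7.3) = 2.7019

Step 3 — r_{ij} = s_{ij} / (s_i · s_j):
  r[X_1,X_1] = 1 (diagonal).
  r[X_1,X_2] = 3.8 / (2.0736 · 2.7019) = 3.8 / 5.6027 = 0.6782
  r[X_2,X_2] = 1 (diagonal).

R is symmetric with unit diagonal. Assembling:

R = [[1, 0.6782],
 [0.6782, 1]]


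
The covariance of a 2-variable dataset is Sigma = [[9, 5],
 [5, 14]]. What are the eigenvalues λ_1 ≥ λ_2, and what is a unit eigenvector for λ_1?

Step 1 — characteristic polynomial of 2×2 Sigma:
  det(Sigma - λI) = λ² - trace · λ + det = 0.
  trace = 9 + 14 = 23, det = 9·14 - (5)² = 101.
Step 2 — discriminant:
  Δ = trace² - 4·det = 529 - 404 = 125.
Step 3 — eigenvalues:
  λ = (trace ± √Δ)/2 = (23 ± 11.1803)/2,
  λ_1 = 17.0902,  λ_2 = 5.9098.

Step 4 — unit eigenvector for λ_1: solve (Sigma - λ_1 I)v = 0. First row:
  (9 - 17.0902)·v_x + (5)·v_y = 0, i.e. (-8.0902)·v_x + (5)·v_y = 0,
  so v ∝ (b, λ_1 - a) = (5, 8.0902) = u.
  ||u|| = √((5)² + (8.0902)²) = √(90.4508) ≈ 9.5106,
  v_1 = u/||u|| ≈ (0.5257, 0.8507) (||v_1|| = 1).

λ_1 = 17.0902,  λ_2 = 5.9098;  v_1 ≈ (0.5257, 0.8507)


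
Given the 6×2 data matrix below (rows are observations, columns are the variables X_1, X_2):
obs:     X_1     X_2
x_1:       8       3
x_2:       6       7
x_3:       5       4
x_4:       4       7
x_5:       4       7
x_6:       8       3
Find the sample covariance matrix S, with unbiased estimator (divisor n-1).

Step 1 — column means:
  mean(X_1) = (8 + 6 + 5 + 4 + 4 + 8) / 6 = 35/6 = 5.8333
  mean(X_2) = (3 + 7 + 4 + 7 + 7 + 3) / 6 = 31/6 = 5.1667

Step 2 — sample covariance S[i,j] = (1/(n-1)) · Σ_k (x_{k,i} - mean_i) · (x_{k,j} - mean_j), with n-1 = 5.
  S[X_1,X_1] = ((2.1667)·(2.1667) + (0.1667)·(0.1667) + (-0.8333)·(-0.8333) + (-1.8333)·(-1.8333) + (-1.8333)·(-1.8333) + (2.1667)·(2.1667)) / 5 = 16.8333/5 = 3.3667
  S[X_1,X_2] = ((2.1667)·(-2.1667) + (0.1667)·(1.8333) + (-0.8333)·(-1.1667) + (-1.8333)·(1.8333) + (-1.8333)·(1.8333) + (2.1667)·(-2.1667)) / 5 = -14.8333/5 = -2.9667
  S[X_2,X_2] = ((-2.1667)·(-2.1667) + (1.8333)·(1.8333) + (-1.1667)·(-1.1667) + (1.8333)·(1.8333) + (1.8333)·(1.8333) + (-2.1667)·(-2.1667)) / 5 = 20.8333/5 = 4.1667

S is symmetric (S[j,i] = S[i,j]). Assembling:

S = [[3.3667, -2.9667],
 [-2.9667, 4.1667]]


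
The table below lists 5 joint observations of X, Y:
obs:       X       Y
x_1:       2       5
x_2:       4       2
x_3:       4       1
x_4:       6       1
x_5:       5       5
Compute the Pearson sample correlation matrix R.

Step 1 — column means:
  mean(X) = (2 + 4 + 4 + 6 + 5) / 5 = 21/5 = 4.2
  mean(Y) = (5 + 2 + 1 + 1 + 5) / 5 = 14/5 = 2.8

Step 2 — sample variances and covariances s[i,j] = (1/(n-1)) · Σ_k (x_{k,i} - mean_i) · (x_{k,j} - mean_j), with n-1 = 4:
  s[X,X] = ((-2.2)·(-2.2) + (-0.2)·(-0.2) + (-0.2)·(-0.2) + (1.8)·(1.8) + (0.8)·(0.8)) / 4 = 8.8/4 = 2.2
  s[X,Y] = ((-2.2)·(2.2) + (-0.2)·(-0.8) + (-0.2)·(-1.8) + (1.8)·(-1.8) + (0.8)·(2.2)) / 4 = -5.8/4 = -1.45
  s[Y,Y] = ((2.2)·(2.2) + (-0.8)·(-0.8) + (-1.8)·(-1.8) + (-1.8)·(-1.8) + (2.2)·(2.2)) / 4 = 16.8/4 = 4.2
  Sample standard deviations s_i = √(s[i,i]):
  s(X) = √(2.2) = 1.4832
  s(Y) = √(4.2) = 2.0494

Step 3 — r_{ij} = s_{ij} / (s_i · s_j):
  r[X,X] = 1 (diagonal).
  r[X,Y] = -1.45 / (1.4832 · 2.0494) = -1.45 / 3.0397 = -0.477
  r[Y,Y] = 1 (diagonal).

R is symmetric with unit diagonal. Assembling:

R = [[1, -0.477],
 [-0.477, 1]]


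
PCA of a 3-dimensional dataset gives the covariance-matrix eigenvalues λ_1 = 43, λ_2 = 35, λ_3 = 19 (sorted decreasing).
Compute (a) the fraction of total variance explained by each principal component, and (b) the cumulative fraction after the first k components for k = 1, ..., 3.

Step 1 — total variance = trace(Sigma) = Σ λ_i = 43 + 35 + 19 = 97.

Step 2 — fraction explained by component i = λ_i / Σ λ:
  PC1: 43/97 = 0.4433
  PC2: 35/97 = 0.3608
  PC3: 19/97 = 0.1959

Step 3 — cumulative fraction after k components = (λ_1 + ... + λ_k) / Σ λ:
  k = 1: 43/97 = 0.4433
  k = 2: (43 + 35)/97 = 78/97 = 0.8041
  k = 3: (43 + 35 + 19)/97 = 97/97 = 1

Summary (fraction, with percent):

explained: PC1 0.4433 (44.33%), PC2 0.3608 (36.08%), PC3 0.1959 (19.59%);  cumulative: 0.4433, 0.8041, 1


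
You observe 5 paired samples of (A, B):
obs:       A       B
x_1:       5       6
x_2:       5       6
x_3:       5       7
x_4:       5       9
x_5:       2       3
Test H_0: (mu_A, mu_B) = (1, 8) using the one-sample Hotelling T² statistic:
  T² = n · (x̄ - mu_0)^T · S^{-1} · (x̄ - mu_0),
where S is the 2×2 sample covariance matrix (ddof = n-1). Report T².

Step 1 — sample mean vector:
  mean(A) = (5 + 5 + 5 + 5 + 2) / 5 = 22/5 = 4.4
  mean(B) = (6 + 6 + 7 + 9 + 3) / 5 = 31/5 = 6.2
  x̄ = (4.4, 6.2),  deviation x̄ - mu_0 = (4.4, 6.2) - (1, 8) = (3.4, -1.8).

Step 2 — sample covariance matrix, S[i,j] = (1/(n-1)) · Σ_k (x_{k,i} - mean_i) · (x_{k,j} - mean_j), divisor n-1 = 4:
  S[A,A] = ((0.6)·(0.6) + (0.6)·(0.6) + (0.6)·(0.6) + (0.6)·(0.6) + (-2.4)·(-2.4)) / 4 = 7.2/4 = 1.8
  S[A,B] = ((0.6)·(-0.2) + (0.6)·(-0.2) + (0.6)·(0.8) + (0.6)·(2.8) + (-2.4)·(-3.2)) / 4 = 9.6/4 = 2.4
  S[B,B] = ((-0.2)·(-0.2) + (-0.2)·(-0.2) + (0.8)·(0.8) + (2.8)·(2.8) + (-3.2)·(-3.2)) / 4 = 18.8/4 = 4.7
  S = [[1.8, 2.4],
 [2.4, 4.7]].

Step 3 — invert S. det(S) = 1.8·4.7 - (2.4)² = 2.7.
  S^{-1} = (1/det) · [[d, -b], [-b, a]] = [[1.7407, -0.8889],
 [-0.8889, 0.6667]].

Step 4 — quadratic form (x̄ - mu_0)^T · S^{-1} · (x̄ - mu_0):
  S^{-1} · (x̄ - mu_0) = (7.5185, -4.2222),
  (x̄ - mu_0)^T · [...] = (3.4)·(7.5185) + (-1.8)·(-4.2222) = 33.163.

Step 5 — scale by n: T² = 5 · 33.163 = 165.8148.

T² ≈ 165.8148


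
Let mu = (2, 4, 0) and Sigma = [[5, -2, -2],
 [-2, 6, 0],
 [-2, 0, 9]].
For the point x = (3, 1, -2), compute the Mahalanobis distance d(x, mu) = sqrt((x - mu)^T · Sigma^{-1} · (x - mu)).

Step 1 — centre the observation: (x - mu) = (1, -3, -2).

Step 2 — invert Sigma (cofactor / det for 3×3, or solve directly):
  Sigma^{-1} = [[0.2571, 0.0857, 0.0571],
 [0.0857, 0.1952, 0.019],
 [0.0571, 0.019, 0.1238]].

Step 3 — form the quadratic (x - mu)^T · Sigma^{-1} · (x - mu):
  Sigma^{-1} · (x - mu) = (-0.1143, -0.5381, -0.2476).
  (x - mu)^T · [Sigma^{-1} · (x - mu)] = (1)·(-0.1143) + (-3)·(-0.5381) + (-2)·(-0.2476) = 1.9952.

Step 4 — take square root: d = √(1.9952) ≈ 1.4125.

d(x, mu) = √(1.9952) ≈ 1.4125


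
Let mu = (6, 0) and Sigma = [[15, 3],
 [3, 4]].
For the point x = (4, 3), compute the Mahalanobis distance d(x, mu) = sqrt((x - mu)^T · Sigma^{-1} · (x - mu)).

Step 1 — centre the observation: (x - mu) = (-2, 3).

Step 2 — invert Sigma. det(Sigma) = 15·4 - (3)² = 51.
  Sigma^{-1} = (1/det) · [[d, -b], [-b, a]] = [[0.0784, -0.0588],
 [-0.0588, 0.2941]].

Step 3 — form the quadratic (x - mu)^T · Sigma^{-1} · (x - mu):
  Sigma^{-1} · (x - mu) = (-0.3333, 1).
  (x - mu)^T · [Sigma^{-1} · (x - mu)] = (-2)·(-0.3333) + (3)·(1) = 3.6667.

Step 4 — take square root: d = √(3.6667) ≈ 1.9149.

d(x, mu) = √(3.6667) ≈ 1.9149


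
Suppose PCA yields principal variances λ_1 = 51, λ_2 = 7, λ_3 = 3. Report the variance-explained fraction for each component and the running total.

Step 1 — total variance = trace(Sigma) = Σ λ_i = 51 + 7 + 3 = 61.

Step 2 — fraction explained by component i = λ_i / Σ λ:
  PC1: 51/61 = 0.8361
  PC2: 7/61 = 0.1148
  PC3: 3/61 = 0.0492

Step 3 — cumulative fraction after k components = (λ_1 + ... + λ_k) / Σ λ:
  k = 1: 51/61 = 0.8361
  k = 2: (51 + 7)/61 = 58/61 = 0.9508
  k = 3: (51 + 7 + 3)/61 = 61/61 = 1

Summary (fraction, with percent):

explained: PC1 0.8361 (83.61%), PC2 0.1148 (11.48%), PC3 0.0492 (4.92%);  cumulative: 0.8361, 0.9508, 1


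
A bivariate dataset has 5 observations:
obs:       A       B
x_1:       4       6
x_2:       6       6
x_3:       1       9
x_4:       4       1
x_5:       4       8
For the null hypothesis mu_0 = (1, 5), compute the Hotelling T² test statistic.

Step 1 — sample mean vector:
  mean(A) = (4 + 6 + 1 + 4 + 4) / 5 = 19/5 = 3.8
  mean(B) = (6 + 6 + 9 + 1 + 8) / 5 = 30/5 = 6
  x̄ = (3.8, 6),  deviation x̄ - mu_0 = (3.8, 6) - (1, 5) = (2.8, 1).

Step 2 — sample covariance matrix, S[i,j] = (1/(n-1)) · Σ_k (x_{k,i} - mean_i) · (x_{k,j} - mean_j), divisor n-1 = 4:
  S[A,A] = ((0.2)·(0.2) + (2.2)·(2.2) + (-2.8)·(-2.8) + (0.2)·(0.2) + (0.2)·(0.2)) / 4 = 12.8/4 = 3.2
  S[A,B] = ((0.2)·(0) + (2.2)·(0) + (-2.8)·(3) + (0.2)·(-5) + (0.2)·(2)) / 4 = -9/4 = -2.25
  S[B,B] = ((0)·(0) + (0)·(0) + (3)·(3) + (-5)·(-5) + (2)·(2)) / 4 = 38/4 = 9.5
  S = [[3.2, -2.25],
 [-2.25, 9.5]].

Step 3 — invert S. det(S) = 3.2·9.5 - (-2.25)² = 25.3375.
  S^{-1} = (1/det) · [[d, -b], [-b, a]] = [[0.3749, 0.0888],
 [0.0888, 0.1263]].

Step 4 — quadratic form (x̄ - mu_0)^T · S^{-1} · (x̄ - mu_0):
  S^{-1} · (x̄ - mu_0) = (1.1386, 0.3749),
  (x̄ - mu_0)^T · [...] = (2.8)·(1.1386) + (1)·(0.3749) = 3.5631.

Step 5 — scale by n: T² = 5 · 3.5631 = 17.8155.

T² ≈ 17.8155
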